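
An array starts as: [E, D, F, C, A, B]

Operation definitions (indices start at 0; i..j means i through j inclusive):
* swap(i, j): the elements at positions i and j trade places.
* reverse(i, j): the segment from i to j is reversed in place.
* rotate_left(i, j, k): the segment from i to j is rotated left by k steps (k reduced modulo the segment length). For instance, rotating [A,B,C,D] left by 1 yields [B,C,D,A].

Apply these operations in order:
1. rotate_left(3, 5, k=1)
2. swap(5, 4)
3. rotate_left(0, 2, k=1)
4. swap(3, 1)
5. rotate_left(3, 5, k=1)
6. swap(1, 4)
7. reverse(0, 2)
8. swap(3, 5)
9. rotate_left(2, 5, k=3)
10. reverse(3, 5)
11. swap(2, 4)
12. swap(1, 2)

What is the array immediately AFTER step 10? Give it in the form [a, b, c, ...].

Answer: [E, B, C, A, F, D]

Derivation:
After 1 (rotate_left(3, 5, k=1)): [E, D, F, A, B, C]
After 2 (swap(5, 4)): [E, D, F, A, C, B]
After 3 (rotate_left(0, 2, k=1)): [D, F, E, A, C, B]
After 4 (swap(3, 1)): [D, A, E, F, C, B]
After 5 (rotate_left(3, 5, k=1)): [D, A, E, C, B, F]
After 6 (swap(1, 4)): [D, B, E, C, A, F]
After 7 (reverse(0, 2)): [E, B, D, C, A, F]
After 8 (swap(3, 5)): [E, B, D, F, A, C]
After 9 (rotate_left(2, 5, k=3)): [E, B, C, D, F, A]
After 10 (reverse(3, 5)): [E, B, C, A, F, D]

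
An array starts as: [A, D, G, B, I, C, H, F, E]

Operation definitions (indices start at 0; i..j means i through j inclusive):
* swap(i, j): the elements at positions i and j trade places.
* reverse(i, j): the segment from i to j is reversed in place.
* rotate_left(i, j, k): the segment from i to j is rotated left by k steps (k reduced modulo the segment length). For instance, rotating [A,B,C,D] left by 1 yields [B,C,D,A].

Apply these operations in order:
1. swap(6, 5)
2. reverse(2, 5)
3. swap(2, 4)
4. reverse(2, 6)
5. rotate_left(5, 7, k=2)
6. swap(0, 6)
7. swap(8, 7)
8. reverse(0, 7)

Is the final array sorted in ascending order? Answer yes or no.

After 1 (swap(6, 5)): [A, D, G, B, I, H, C, F, E]
After 2 (reverse(2, 5)): [A, D, H, I, B, G, C, F, E]
After 3 (swap(2, 4)): [A, D, B, I, H, G, C, F, E]
After 4 (reverse(2, 6)): [A, D, C, G, H, I, B, F, E]
After 5 (rotate_left(5, 7, k=2)): [A, D, C, G, H, F, I, B, E]
After 6 (swap(0, 6)): [I, D, C, G, H, F, A, B, E]
After 7 (swap(8, 7)): [I, D, C, G, H, F, A, E, B]
After 8 (reverse(0, 7)): [E, A, F, H, G, C, D, I, B]

Answer: no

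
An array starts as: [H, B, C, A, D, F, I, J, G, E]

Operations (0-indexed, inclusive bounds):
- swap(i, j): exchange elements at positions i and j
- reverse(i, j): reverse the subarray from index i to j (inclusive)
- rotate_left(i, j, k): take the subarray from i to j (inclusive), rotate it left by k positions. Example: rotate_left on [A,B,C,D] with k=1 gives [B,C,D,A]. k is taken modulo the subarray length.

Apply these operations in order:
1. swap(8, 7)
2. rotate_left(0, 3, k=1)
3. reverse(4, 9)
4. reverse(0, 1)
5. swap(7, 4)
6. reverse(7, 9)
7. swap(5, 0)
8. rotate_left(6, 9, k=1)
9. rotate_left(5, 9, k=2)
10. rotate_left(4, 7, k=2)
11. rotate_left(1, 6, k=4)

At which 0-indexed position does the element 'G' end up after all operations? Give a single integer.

After 1 (swap(8, 7)): [H, B, C, A, D, F, I, G, J, E]
After 2 (rotate_left(0, 3, k=1)): [B, C, A, H, D, F, I, G, J, E]
After 3 (reverse(4, 9)): [B, C, A, H, E, J, G, I, F, D]
After 4 (reverse(0, 1)): [C, B, A, H, E, J, G, I, F, D]
After 5 (swap(7, 4)): [C, B, A, H, I, J, G, E, F, D]
After 6 (reverse(7, 9)): [C, B, A, H, I, J, G, D, F, E]
After 7 (swap(5, 0)): [J, B, A, H, I, C, G, D, F, E]
After 8 (rotate_left(6, 9, k=1)): [J, B, A, H, I, C, D, F, E, G]
After 9 (rotate_left(5, 9, k=2)): [J, B, A, H, I, F, E, G, C, D]
After 10 (rotate_left(4, 7, k=2)): [J, B, A, H, E, G, I, F, C, D]
After 11 (rotate_left(1, 6, k=4)): [J, G, I, B, A, H, E, F, C, D]

Answer: 1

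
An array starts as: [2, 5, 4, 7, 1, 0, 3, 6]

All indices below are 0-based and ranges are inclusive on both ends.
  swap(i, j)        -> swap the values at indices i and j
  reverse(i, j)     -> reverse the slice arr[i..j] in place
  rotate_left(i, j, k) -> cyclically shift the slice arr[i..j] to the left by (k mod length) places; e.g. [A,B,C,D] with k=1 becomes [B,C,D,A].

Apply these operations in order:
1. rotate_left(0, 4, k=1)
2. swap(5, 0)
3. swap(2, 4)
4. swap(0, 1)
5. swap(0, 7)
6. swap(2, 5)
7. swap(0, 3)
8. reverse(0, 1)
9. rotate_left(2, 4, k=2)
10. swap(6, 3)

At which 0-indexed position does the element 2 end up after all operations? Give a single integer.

Answer: 5

Derivation:
After 1 (rotate_left(0, 4, k=1)): [5, 4, 7, 1, 2, 0, 3, 6]
After 2 (swap(5, 0)): [0, 4, 7, 1, 2, 5, 3, 6]
After 3 (swap(2, 4)): [0, 4, 2, 1, 7, 5, 3, 6]
After 4 (swap(0, 1)): [4, 0, 2, 1, 7, 5, 3, 6]
After 5 (swap(0, 7)): [6, 0, 2, 1, 7, 5, 3, 4]
After 6 (swap(2, 5)): [6, 0, 5, 1, 7, 2, 3, 4]
After 7 (swap(0, 3)): [1, 0, 5, 6, 7, 2, 3, 4]
After 8 (reverse(0, 1)): [0, 1, 5, 6, 7, 2, 3, 4]
After 9 (rotate_left(2, 4, k=2)): [0, 1, 7, 5, 6, 2, 3, 4]
After 10 (swap(6, 3)): [0, 1, 7, 3, 6, 2, 5, 4]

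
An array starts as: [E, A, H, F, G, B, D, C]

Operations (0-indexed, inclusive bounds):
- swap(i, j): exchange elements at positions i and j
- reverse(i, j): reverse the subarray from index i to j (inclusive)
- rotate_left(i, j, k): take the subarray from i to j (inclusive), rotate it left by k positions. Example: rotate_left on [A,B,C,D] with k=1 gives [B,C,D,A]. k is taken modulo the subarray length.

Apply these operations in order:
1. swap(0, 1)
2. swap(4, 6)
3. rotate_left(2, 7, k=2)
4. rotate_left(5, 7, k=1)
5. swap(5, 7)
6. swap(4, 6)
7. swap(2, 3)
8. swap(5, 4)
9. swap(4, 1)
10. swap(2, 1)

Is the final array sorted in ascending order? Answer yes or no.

After 1 (swap(0, 1)): [A, E, H, F, G, B, D, C]
After 2 (swap(4, 6)): [A, E, H, F, D, B, G, C]
After 3 (rotate_left(2, 7, k=2)): [A, E, D, B, G, C, H, F]
After 4 (rotate_left(5, 7, k=1)): [A, E, D, B, G, H, F, C]
After 5 (swap(5, 7)): [A, E, D, B, G, C, F, H]
After 6 (swap(4, 6)): [A, E, D, B, F, C, G, H]
After 7 (swap(2, 3)): [A, E, B, D, F, C, G, H]
After 8 (swap(5, 4)): [A, E, B, D, C, F, G, H]
After 9 (swap(4, 1)): [A, C, B, D, E, F, G, H]
After 10 (swap(2, 1)): [A, B, C, D, E, F, G, H]

Answer: yes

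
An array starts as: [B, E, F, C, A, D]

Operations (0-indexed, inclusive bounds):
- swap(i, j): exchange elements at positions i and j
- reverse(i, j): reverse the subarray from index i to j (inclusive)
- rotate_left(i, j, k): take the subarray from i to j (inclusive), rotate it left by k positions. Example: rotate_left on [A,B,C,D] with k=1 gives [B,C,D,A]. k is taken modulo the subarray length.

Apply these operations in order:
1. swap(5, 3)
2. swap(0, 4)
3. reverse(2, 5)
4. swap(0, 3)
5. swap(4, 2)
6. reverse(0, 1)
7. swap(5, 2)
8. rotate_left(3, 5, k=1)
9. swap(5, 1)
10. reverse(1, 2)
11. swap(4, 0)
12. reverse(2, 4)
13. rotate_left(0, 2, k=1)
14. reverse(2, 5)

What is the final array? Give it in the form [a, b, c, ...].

After 1 (swap(5, 3)): [B, E, F, D, A, C]
After 2 (swap(0, 4)): [A, E, F, D, B, C]
After 3 (reverse(2, 5)): [A, E, C, B, D, F]
After 4 (swap(0, 3)): [B, E, C, A, D, F]
After 5 (swap(4, 2)): [B, E, D, A, C, F]
After 6 (reverse(0, 1)): [E, B, D, A, C, F]
After 7 (swap(5, 2)): [E, B, F, A, C, D]
After 8 (rotate_left(3, 5, k=1)): [E, B, F, C, D, A]
After 9 (swap(5, 1)): [E, A, F, C, D, B]
After 10 (reverse(1, 2)): [E, F, A, C, D, B]
After 11 (swap(4, 0)): [D, F, A, C, E, B]
After 12 (reverse(2, 4)): [D, F, E, C, A, B]
After 13 (rotate_left(0, 2, k=1)): [F, E, D, C, A, B]
After 14 (reverse(2, 5)): [F, E, B, A, C, D]

Answer: [F, E, B, A, C, D]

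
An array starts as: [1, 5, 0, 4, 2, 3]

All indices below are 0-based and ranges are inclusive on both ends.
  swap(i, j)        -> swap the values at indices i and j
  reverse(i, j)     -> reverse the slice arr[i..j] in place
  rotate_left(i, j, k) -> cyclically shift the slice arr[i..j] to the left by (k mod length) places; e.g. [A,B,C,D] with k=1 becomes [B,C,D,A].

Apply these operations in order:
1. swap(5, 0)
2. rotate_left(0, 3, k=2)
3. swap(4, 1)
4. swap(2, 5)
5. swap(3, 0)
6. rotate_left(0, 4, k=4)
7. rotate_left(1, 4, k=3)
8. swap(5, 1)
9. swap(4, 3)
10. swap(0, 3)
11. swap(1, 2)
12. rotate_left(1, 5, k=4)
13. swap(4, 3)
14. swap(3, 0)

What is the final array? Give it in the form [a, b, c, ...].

After 1 (swap(5, 0)): [3, 5, 0, 4, 2, 1]
After 2 (rotate_left(0, 3, k=2)): [0, 4, 3, 5, 2, 1]
After 3 (swap(4, 1)): [0, 2, 3, 5, 4, 1]
After 4 (swap(2, 5)): [0, 2, 1, 5, 4, 3]
After 5 (swap(3, 0)): [5, 2, 1, 0, 4, 3]
After 6 (rotate_left(0, 4, k=4)): [4, 5, 2, 1, 0, 3]
After 7 (rotate_left(1, 4, k=3)): [4, 0, 5, 2, 1, 3]
After 8 (swap(5, 1)): [4, 3, 5, 2, 1, 0]
After 9 (swap(4, 3)): [4, 3, 5, 1, 2, 0]
After 10 (swap(0, 3)): [1, 3, 5, 4, 2, 0]
After 11 (swap(1, 2)): [1, 5, 3, 4, 2, 0]
After 12 (rotate_left(1, 5, k=4)): [1, 0, 5, 3, 4, 2]
After 13 (swap(4, 3)): [1, 0, 5, 4, 3, 2]
After 14 (swap(3, 0)): [4, 0, 5, 1, 3, 2]

Answer: [4, 0, 5, 1, 3, 2]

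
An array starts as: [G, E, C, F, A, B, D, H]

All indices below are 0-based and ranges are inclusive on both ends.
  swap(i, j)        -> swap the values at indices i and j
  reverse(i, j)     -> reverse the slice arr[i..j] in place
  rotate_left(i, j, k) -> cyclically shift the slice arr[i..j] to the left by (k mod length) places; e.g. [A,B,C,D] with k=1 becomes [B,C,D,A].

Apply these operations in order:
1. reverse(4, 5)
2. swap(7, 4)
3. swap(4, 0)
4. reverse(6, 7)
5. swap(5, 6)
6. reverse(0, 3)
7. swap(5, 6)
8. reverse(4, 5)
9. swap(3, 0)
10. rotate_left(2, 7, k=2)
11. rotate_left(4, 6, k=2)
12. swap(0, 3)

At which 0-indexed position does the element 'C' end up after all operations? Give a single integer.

Answer: 1

Derivation:
After 1 (reverse(4, 5)): [G, E, C, F, B, A, D, H]
After 2 (swap(7, 4)): [G, E, C, F, H, A, D, B]
After 3 (swap(4, 0)): [H, E, C, F, G, A, D, B]
After 4 (reverse(6, 7)): [H, E, C, F, G, A, B, D]
After 5 (swap(5, 6)): [H, E, C, F, G, B, A, D]
After 6 (reverse(0, 3)): [F, C, E, H, G, B, A, D]
After 7 (swap(5, 6)): [F, C, E, H, G, A, B, D]
After 8 (reverse(4, 5)): [F, C, E, H, A, G, B, D]
After 9 (swap(3, 0)): [H, C, E, F, A, G, B, D]
After 10 (rotate_left(2, 7, k=2)): [H, C, A, G, B, D, E, F]
After 11 (rotate_left(4, 6, k=2)): [H, C, A, G, E, B, D, F]
After 12 (swap(0, 3)): [G, C, A, H, E, B, D, F]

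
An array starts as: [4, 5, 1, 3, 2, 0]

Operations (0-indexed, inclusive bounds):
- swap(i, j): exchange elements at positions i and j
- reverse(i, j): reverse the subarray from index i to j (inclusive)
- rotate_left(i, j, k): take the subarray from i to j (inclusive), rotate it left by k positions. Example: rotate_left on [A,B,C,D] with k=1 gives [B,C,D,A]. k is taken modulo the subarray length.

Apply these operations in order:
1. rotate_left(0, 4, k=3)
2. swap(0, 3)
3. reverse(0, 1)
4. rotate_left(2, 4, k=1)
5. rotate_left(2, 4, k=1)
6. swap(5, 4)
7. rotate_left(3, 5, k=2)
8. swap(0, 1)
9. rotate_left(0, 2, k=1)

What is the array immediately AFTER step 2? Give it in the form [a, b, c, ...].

After 1 (rotate_left(0, 4, k=3)): [3, 2, 4, 5, 1, 0]
After 2 (swap(0, 3)): [5, 2, 4, 3, 1, 0]

Answer: [5, 2, 4, 3, 1, 0]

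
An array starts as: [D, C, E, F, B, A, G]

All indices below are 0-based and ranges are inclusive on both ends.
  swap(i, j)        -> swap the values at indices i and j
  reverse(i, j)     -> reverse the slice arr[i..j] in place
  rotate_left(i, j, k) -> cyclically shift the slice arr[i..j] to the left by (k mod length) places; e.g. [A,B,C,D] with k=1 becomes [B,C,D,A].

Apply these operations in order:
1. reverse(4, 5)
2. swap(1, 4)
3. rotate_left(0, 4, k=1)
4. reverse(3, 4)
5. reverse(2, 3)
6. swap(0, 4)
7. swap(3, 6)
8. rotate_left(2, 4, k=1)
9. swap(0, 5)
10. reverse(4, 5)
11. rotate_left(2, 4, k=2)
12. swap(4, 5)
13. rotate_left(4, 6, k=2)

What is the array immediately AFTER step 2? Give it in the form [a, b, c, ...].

Answer: [D, A, E, F, C, B, G]

Derivation:
After 1 (reverse(4, 5)): [D, C, E, F, A, B, G]
After 2 (swap(1, 4)): [D, A, E, F, C, B, G]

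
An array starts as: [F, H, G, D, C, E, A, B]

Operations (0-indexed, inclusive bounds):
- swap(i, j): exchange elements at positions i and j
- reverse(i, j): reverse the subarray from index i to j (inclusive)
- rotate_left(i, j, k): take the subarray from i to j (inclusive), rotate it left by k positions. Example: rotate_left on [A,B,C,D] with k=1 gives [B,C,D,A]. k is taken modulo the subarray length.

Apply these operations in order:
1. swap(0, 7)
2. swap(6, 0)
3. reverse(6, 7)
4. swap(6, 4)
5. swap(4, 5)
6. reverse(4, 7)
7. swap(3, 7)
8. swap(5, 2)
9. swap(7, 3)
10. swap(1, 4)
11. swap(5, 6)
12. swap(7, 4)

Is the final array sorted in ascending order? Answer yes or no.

After 1 (swap(0, 7)): [B, H, G, D, C, E, A, F]
After 2 (swap(6, 0)): [A, H, G, D, C, E, B, F]
After 3 (reverse(6, 7)): [A, H, G, D, C, E, F, B]
After 4 (swap(6, 4)): [A, H, G, D, F, E, C, B]
After 5 (swap(4, 5)): [A, H, G, D, E, F, C, B]
After 6 (reverse(4, 7)): [A, H, G, D, B, C, F, E]
After 7 (swap(3, 7)): [A, H, G, E, B, C, F, D]
After 8 (swap(5, 2)): [A, H, C, E, B, G, F, D]
After 9 (swap(7, 3)): [A, H, C, D, B, G, F, E]
After 10 (swap(1, 4)): [A, B, C, D, H, G, F, E]
After 11 (swap(5, 6)): [A, B, C, D, H, F, G, E]
After 12 (swap(7, 4)): [A, B, C, D, E, F, G, H]

Answer: yes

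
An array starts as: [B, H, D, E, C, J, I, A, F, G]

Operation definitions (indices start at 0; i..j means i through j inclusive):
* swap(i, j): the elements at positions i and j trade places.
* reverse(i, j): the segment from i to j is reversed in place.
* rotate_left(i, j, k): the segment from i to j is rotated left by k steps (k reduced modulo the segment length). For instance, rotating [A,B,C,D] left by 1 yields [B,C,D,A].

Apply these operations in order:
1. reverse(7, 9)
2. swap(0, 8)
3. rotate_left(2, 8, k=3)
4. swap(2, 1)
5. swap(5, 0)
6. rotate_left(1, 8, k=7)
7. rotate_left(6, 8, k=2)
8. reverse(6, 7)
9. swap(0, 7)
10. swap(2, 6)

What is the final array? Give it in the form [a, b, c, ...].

After 1 (reverse(7, 9)): [B, H, D, E, C, J, I, G, F, A]
After 2 (swap(0, 8)): [F, H, D, E, C, J, I, G, B, A]
After 3 (rotate_left(2, 8, k=3)): [F, H, J, I, G, B, D, E, C, A]
After 4 (swap(2, 1)): [F, J, H, I, G, B, D, E, C, A]
After 5 (swap(5, 0)): [B, J, H, I, G, F, D, E, C, A]
After 6 (rotate_left(1, 8, k=7)): [B, C, J, H, I, G, F, D, E, A]
After 7 (rotate_left(6, 8, k=2)): [B, C, J, H, I, G, E, F, D, A]
After 8 (reverse(6, 7)): [B, C, J, H, I, G, F, E, D, A]
After 9 (swap(0, 7)): [E, C, J, H, I, G, F, B, D, A]
After 10 (swap(2, 6)): [E, C, F, H, I, G, J, B, D, A]

Answer: [E, C, F, H, I, G, J, B, D, A]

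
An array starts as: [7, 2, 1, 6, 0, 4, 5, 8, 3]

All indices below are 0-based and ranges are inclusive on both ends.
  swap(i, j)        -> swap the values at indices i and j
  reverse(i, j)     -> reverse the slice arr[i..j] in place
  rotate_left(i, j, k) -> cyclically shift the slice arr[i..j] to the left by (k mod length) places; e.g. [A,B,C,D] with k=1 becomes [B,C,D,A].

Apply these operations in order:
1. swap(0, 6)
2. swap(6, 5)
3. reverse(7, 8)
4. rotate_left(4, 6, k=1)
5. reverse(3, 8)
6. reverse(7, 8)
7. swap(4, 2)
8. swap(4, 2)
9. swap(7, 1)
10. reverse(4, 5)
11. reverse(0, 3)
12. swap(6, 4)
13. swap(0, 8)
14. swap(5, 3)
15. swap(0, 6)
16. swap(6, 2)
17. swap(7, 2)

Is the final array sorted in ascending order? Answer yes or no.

Answer: yes

Derivation:
After 1 (swap(0, 6)): [5, 2, 1, 6, 0, 4, 7, 8, 3]
After 2 (swap(6, 5)): [5, 2, 1, 6, 0, 7, 4, 8, 3]
After 3 (reverse(7, 8)): [5, 2, 1, 6, 0, 7, 4, 3, 8]
After 4 (rotate_left(4, 6, k=1)): [5, 2, 1, 6, 7, 4, 0, 3, 8]
After 5 (reverse(3, 8)): [5, 2, 1, 8, 3, 0, 4, 7, 6]
After 6 (reverse(7, 8)): [5, 2, 1, 8, 3, 0, 4, 6, 7]
After 7 (swap(4, 2)): [5, 2, 3, 8, 1, 0, 4, 6, 7]
After 8 (swap(4, 2)): [5, 2, 1, 8, 3, 0, 4, 6, 7]
After 9 (swap(7, 1)): [5, 6, 1, 8, 3, 0, 4, 2, 7]
After 10 (reverse(4, 5)): [5, 6, 1, 8, 0, 3, 4, 2, 7]
After 11 (reverse(0, 3)): [8, 1, 6, 5, 0, 3, 4, 2, 7]
After 12 (swap(6, 4)): [8, 1, 6, 5, 4, 3, 0, 2, 7]
After 13 (swap(0, 8)): [7, 1, 6, 5, 4, 3, 0, 2, 8]
After 14 (swap(5, 3)): [7, 1, 6, 3, 4, 5, 0, 2, 8]
After 15 (swap(0, 6)): [0, 1, 6, 3, 4, 5, 7, 2, 8]
After 16 (swap(6, 2)): [0, 1, 7, 3, 4, 5, 6, 2, 8]
After 17 (swap(7, 2)): [0, 1, 2, 3, 4, 5, 6, 7, 8]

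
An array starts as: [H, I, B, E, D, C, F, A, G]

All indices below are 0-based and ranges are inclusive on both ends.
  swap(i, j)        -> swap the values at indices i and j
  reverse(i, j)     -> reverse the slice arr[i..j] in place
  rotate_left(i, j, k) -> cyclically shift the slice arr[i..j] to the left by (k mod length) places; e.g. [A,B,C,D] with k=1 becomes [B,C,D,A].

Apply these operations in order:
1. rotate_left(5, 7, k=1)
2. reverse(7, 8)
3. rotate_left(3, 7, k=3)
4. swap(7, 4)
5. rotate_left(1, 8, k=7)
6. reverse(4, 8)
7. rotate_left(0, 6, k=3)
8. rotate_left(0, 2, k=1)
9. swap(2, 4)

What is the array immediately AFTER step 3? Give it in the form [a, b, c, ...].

After 1 (rotate_left(5, 7, k=1)): [H, I, B, E, D, F, A, C, G]
After 2 (reverse(7, 8)): [H, I, B, E, D, F, A, G, C]
After 3 (rotate_left(3, 7, k=3)): [H, I, B, A, G, E, D, F, C]

Answer: [H, I, B, A, G, E, D, F, C]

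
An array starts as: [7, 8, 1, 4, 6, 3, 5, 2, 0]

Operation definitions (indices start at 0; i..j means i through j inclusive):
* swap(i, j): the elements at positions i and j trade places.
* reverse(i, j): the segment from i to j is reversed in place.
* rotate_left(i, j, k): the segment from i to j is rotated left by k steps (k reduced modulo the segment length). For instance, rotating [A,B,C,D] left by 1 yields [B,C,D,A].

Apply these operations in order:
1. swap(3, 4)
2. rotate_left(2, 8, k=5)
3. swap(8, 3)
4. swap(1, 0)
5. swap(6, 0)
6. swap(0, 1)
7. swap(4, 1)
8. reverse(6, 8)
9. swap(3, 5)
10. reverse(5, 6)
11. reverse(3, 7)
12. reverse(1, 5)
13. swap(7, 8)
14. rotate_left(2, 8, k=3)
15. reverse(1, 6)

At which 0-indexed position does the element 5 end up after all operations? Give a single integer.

Answer: 1

Derivation:
After 1 (swap(3, 4)): [7, 8, 1, 6, 4, 3, 5, 2, 0]
After 2 (rotate_left(2, 8, k=5)): [7, 8, 2, 0, 1, 6, 4, 3, 5]
After 3 (swap(8, 3)): [7, 8, 2, 5, 1, 6, 4, 3, 0]
After 4 (swap(1, 0)): [8, 7, 2, 5, 1, 6, 4, 3, 0]
After 5 (swap(6, 0)): [4, 7, 2, 5, 1, 6, 8, 3, 0]
After 6 (swap(0, 1)): [7, 4, 2, 5, 1, 6, 8, 3, 0]
After 7 (swap(4, 1)): [7, 1, 2, 5, 4, 6, 8, 3, 0]
After 8 (reverse(6, 8)): [7, 1, 2, 5, 4, 6, 0, 3, 8]
After 9 (swap(3, 5)): [7, 1, 2, 6, 4, 5, 0, 3, 8]
After 10 (reverse(5, 6)): [7, 1, 2, 6, 4, 0, 5, 3, 8]
After 11 (reverse(3, 7)): [7, 1, 2, 3, 5, 0, 4, 6, 8]
After 12 (reverse(1, 5)): [7, 0, 5, 3, 2, 1, 4, 6, 8]
After 13 (swap(7, 8)): [7, 0, 5, 3, 2, 1, 4, 8, 6]
After 14 (rotate_left(2, 8, k=3)): [7, 0, 1, 4, 8, 6, 5, 3, 2]
After 15 (reverse(1, 6)): [7, 5, 6, 8, 4, 1, 0, 3, 2]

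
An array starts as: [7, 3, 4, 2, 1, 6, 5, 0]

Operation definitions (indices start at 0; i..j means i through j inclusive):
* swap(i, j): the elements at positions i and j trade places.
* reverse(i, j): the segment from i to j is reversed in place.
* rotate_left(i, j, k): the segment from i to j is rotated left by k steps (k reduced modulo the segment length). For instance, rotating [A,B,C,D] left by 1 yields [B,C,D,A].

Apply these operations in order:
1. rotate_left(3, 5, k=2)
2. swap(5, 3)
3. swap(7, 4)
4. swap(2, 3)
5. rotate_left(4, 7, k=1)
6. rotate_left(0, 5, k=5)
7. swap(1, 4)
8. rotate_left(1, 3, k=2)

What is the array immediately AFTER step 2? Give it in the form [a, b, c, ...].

After 1 (rotate_left(3, 5, k=2)): [7, 3, 4, 6, 2, 1, 5, 0]
After 2 (swap(5, 3)): [7, 3, 4, 1, 2, 6, 5, 0]

Answer: [7, 3, 4, 1, 2, 6, 5, 0]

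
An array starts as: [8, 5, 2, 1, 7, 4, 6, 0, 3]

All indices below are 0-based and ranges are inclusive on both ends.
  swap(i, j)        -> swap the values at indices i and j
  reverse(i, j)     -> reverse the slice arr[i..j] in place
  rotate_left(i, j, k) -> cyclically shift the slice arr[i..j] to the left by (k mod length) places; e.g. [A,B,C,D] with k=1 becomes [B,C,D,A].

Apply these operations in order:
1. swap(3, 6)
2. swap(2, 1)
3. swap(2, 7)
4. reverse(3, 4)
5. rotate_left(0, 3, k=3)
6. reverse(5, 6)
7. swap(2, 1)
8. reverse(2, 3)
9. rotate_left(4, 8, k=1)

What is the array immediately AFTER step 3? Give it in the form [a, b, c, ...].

After 1 (swap(3, 6)): [8, 5, 2, 6, 7, 4, 1, 0, 3]
After 2 (swap(2, 1)): [8, 2, 5, 6, 7, 4, 1, 0, 3]
After 3 (swap(2, 7)): [8, 2, 0, 6, 7, 4, 1, 5, 3]

Answer: [8, 2, 0, 6, 7, 4, 1, 5, 3]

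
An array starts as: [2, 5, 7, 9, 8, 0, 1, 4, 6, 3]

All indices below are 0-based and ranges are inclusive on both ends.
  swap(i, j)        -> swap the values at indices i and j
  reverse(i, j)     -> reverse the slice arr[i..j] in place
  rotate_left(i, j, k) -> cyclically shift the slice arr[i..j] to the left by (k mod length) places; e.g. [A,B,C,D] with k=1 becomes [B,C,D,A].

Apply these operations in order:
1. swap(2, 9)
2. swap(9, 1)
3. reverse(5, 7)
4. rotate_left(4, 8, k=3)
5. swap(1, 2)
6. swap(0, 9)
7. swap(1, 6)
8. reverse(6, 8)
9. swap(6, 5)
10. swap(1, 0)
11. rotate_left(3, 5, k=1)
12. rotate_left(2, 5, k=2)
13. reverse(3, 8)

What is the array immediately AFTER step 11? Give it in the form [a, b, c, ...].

After 1 (swap(2, 9)): [2, 5, 3, 9, 8, 0, 1, 4, 6, 7]
After 2 (swap(9, 1)): [2, 7, 3, 9, 8, 0, 1, 4, 6, 5]
After 3 (reverse(5, 7)): [2, 7, 3, 9, 8, 4, 1, 0, 6, 5]
After 4 (rotate_left(4, 8, k=3)): [2, 7, 3, 9, 0, 6, 8, 4, 1, 5]
After 5 (swap(1, 2)): [2, 3, 7, 9, 0, 6, 8, 4, 1, 5]
After 6 (swap(0, 9)): [5, 3, 7, 9, 0, 6, 8, 4, 1, 2]
After 7 (swap(1, 6)): [5, 8, 7, 9, 0, 6, 3, 4, 1, 2]
After 8 (reverse(6, 8)): [5, 8, 7, 9, 0, 6, 1, 4, 3, 2]
After 9 (swap(6, 5)): [5, 8, 7, 9, 0, 1, 6, 4, 3, 2]
After 10 (swap(1, 0)): [8, 5, 7, 9, 0, 1, 6, 4, 3, 2]
After 11 (rotate_left(3, 5, k=1)): [8, 5, 7, 0, 1, 9, 6, 4, 3, 2]

Answer: [8, 5, 7, 0, 1, 9, 6, 4, 3, 2]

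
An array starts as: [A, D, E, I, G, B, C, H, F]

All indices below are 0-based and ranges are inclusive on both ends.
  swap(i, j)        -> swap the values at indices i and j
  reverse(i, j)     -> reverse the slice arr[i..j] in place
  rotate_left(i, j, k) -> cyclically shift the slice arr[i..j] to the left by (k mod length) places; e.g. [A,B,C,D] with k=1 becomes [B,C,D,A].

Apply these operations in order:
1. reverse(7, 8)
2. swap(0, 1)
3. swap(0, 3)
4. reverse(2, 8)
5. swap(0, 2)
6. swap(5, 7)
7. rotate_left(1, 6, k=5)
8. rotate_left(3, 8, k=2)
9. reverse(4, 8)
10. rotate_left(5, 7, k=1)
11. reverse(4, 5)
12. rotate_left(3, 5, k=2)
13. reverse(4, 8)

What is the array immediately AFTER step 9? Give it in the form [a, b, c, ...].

After 1 (reverse(7, 8)): [A, D, E, I, G, B, C, F, H]
After 2 (swap(0, 1)): [D, A, E, I, G, B, C, F, H]
After 3 (swap(0, 3)): [I, A, E, D, G, B, C, F, H]
After 4 (reverse(2, 8)): [I, A, H, F, C, B, G, D, E]
After 5 (swap(0, 2)): [H, A, I, F, C, B, G, D, E]
After 6 (swap(5, 7)): [H, A, I, F, C, D, G, B, E]
After 7 (rotate_left(1, 6, k=5)): [H, G, A, I, F, C, D, B, E]
After 8 (rotate_left(3, 8, k=2)): [H, G, A, C, D, B, E, I, F]
After 9 (reverse(4, 8)): [H, G, A, C, F, I, E, B, D]

Answer: [H, G, A, C, F, I, E, B, D]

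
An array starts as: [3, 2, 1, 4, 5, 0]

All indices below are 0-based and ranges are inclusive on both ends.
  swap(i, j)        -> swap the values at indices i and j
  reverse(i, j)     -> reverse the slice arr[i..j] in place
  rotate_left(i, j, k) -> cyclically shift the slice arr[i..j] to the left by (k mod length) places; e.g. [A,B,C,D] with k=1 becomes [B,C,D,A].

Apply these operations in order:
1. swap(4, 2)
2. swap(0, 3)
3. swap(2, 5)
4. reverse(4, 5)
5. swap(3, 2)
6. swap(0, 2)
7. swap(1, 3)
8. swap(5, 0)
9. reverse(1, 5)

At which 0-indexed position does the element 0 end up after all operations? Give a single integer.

Answer: 5

Derivation:
After 1 (swap(4, 2)): [3, 2, 5, 4, 1, 0]
After 2 (swap(0, 3)): [4, 2, 5, 3, 1, 0]
After 3 (swap(2, 5)): [4, 2, 0, 3, 1, 5]
After 4 (reverse(4, 5)): [4, 2, 0, 3, 5, 1]
After 5 (swap(3, 2)): [4, 2, 3, 0, 5, 1]
After 6 (swap(0, 2)): [3, 2, 4, 0, 5, 1]
After 7 (swap(1, 3)): [3, 0, 4, 2, 5, 1]
After 8 (swap(5, 0)): [1, 0, 4, 2, 5, 3]
After 9 (reverse(1, 5)): [1, 3, 5, 2, 4, 0]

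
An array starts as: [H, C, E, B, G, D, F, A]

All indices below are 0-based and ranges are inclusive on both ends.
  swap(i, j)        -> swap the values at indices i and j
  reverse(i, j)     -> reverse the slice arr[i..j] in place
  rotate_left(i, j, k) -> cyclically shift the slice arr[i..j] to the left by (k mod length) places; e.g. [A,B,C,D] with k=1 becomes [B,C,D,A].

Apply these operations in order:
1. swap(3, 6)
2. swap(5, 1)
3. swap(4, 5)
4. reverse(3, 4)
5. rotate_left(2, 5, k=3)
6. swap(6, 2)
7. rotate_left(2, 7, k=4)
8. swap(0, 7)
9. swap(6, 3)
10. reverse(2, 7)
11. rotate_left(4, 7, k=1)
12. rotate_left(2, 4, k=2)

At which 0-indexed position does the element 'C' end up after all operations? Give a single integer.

After 1 (swap(3, 6)): [H, C, E, F, G, D, B, A]
After 2 (swap(5, 1)): [H, D, E, F, G, C, B, A]
After 3 (swap(4, 5)): [H, D, E, F, C, G, B, A]
After 4 (reverse(3, 4)): [H, D, E, C, F, G, B, A]
After 5 (rotate_left(2, 5, k=3)): [H, D, G, E, C, F, B, A]
After 6 (swap(6, 2)): [H, D, B, E, C, F, G, A]
After 7 (rotate_left(2, 7, k=4)): [H, D, G, A, B, E, C, F]
After 8 (swap(0, 7)): [F, D, G, A, B, E, C, H]
After 9 (swap(6, 3)): [F, D, G, C, B, E, A, H]
After 10 (reverse(2, 7)): [F, D, H, A, E, B, C, G]
After 11 (rotate_left(4, 7, k=1)): [F, D, H, A, B, C, G, E]
After 12 (rotate_left(2, 4, k=2)): [F, D, B, H, A, C, G, E]

Answer: 5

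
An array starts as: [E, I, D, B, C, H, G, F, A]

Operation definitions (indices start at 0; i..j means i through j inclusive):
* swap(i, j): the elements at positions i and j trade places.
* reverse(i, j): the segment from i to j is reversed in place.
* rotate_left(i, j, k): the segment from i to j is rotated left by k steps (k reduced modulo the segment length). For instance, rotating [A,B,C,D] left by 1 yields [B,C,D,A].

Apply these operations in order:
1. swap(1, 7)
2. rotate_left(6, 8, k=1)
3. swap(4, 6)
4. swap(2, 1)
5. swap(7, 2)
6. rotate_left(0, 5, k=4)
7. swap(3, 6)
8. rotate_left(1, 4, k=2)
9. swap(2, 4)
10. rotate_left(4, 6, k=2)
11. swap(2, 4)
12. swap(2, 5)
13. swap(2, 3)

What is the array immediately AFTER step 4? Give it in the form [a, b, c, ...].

Answer: [E, D, F, B, I, H, C, A, G]

Derivation:
After 1 (swap(1, 7)): [E, F, D, B, C, H, G, I, A]
After 2 (rotate_left(6, 8, k=1)): [E, F, D, B, C, H, I, A, G]
After 3 (swap(4, 6)): [E, F, D, B, I, H, C, A, G]
After 4 (swap(2, 1)): [E, D, F, B, I, H, C, A, G]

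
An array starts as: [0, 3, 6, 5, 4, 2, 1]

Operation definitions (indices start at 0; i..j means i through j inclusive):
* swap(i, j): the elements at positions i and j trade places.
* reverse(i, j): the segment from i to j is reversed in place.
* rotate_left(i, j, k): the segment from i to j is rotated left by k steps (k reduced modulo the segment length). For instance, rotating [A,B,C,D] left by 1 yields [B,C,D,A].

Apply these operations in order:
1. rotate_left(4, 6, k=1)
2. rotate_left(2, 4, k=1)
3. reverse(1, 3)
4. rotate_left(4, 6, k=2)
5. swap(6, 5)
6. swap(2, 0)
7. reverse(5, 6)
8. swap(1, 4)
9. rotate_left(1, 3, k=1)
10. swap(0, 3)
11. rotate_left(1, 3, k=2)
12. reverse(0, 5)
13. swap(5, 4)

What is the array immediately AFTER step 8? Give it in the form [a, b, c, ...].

After 1 (rotate_left(4, 6, k=1)): [0, 3, 6, 5, 2, 1, 4]
After 2 (rotate_left(2, 4, k=1)): [0, 3, 5, 2, 6, 1, 4]
After 3 (reverse(1, 3)): [0, 2, 5, 3, 6, 1, 4]
After 4 (rotate_left(4, 6, k=2)): [0, 2, 5, 3, 4, 6, 1]
After 5 (swap(6, 5)): [0, 2, 5, 3, 4, 1, 6]
After 6 (swap(2, 0)): [5, 2, 0, 3, 4, 1, 6]
After 7 (reverse(5, 6)): [5, 2, 0, 3, 4, 6, 1]
After 8 (swap(1, 4)): [5, 4, 0, 3, 2, 6, 1]

Answer: [5, 4, 0, 3, 2, 6, 1]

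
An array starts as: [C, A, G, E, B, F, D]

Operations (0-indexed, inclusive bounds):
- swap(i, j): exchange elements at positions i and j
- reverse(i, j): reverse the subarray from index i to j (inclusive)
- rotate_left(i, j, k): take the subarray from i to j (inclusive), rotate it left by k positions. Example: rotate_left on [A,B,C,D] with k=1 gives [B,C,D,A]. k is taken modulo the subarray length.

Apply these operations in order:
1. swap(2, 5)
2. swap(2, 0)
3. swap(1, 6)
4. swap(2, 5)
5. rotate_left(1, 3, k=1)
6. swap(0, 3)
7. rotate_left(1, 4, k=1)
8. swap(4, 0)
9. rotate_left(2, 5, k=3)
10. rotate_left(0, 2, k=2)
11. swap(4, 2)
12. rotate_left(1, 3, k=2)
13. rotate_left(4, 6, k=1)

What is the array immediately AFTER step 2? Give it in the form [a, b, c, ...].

After 1 (swap(2, 5)): [C, A, F, E, B, G, D]
After 2 (swap(2, 0)): [F, A, C, E, B, G, D]

Answer: [F, A, C, E, B, G, D]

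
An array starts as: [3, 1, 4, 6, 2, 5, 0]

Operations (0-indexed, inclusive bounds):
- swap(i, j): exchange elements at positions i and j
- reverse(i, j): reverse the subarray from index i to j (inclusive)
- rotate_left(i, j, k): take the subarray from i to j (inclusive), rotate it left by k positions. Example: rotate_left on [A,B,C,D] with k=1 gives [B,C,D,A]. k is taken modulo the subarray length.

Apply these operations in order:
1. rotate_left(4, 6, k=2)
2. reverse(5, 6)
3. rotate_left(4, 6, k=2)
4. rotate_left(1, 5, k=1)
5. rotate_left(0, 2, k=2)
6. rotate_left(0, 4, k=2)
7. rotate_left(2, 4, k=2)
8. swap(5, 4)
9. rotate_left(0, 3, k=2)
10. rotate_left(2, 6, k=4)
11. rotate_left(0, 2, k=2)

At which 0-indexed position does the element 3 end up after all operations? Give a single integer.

After 1 (rotate_left(4, 6, k=2)): [3, 1, 4, 6, 0, 2, 5]
After 2 (reverse(5, 6)): [3, 1, 4, 6, 0, 5, 2]
After 3 (rotate_left(4, 6, k=2)): [3, 1, 4, 6, 2, 0, 5]
After 4 (rotate_left(1, 5, k=1)): [3, 4, 6, 2, 0, 1, 5]
After 5 (rotate_left(0, 2, k=2)): [6, 3, 4, 2, 0, 1, 5]
After 6 (rotate_left(0, 4, k=2)): [4, 2, 0, 6, 3, 1, 5]
After 7 (rotate_left(2, 4, k=2)): [4, 2, 3, 0, 6, 1, 5]
After 8 (swap(5, 4)): [4, 2, 3, 0, 1, 6, 5]
After 9 (rotate_left(0, 3, k=2)): [3, 0, 4, 2, 1, 6, 5]
After 10 (rotate_left(2, 6, k=4)): [3, 0, 5, 4, 2, 1, 6]
After 11 (rotate_left(0, 2, k=2)): [5, 3, 0, 4, 2, 1, 6]

Answer: 1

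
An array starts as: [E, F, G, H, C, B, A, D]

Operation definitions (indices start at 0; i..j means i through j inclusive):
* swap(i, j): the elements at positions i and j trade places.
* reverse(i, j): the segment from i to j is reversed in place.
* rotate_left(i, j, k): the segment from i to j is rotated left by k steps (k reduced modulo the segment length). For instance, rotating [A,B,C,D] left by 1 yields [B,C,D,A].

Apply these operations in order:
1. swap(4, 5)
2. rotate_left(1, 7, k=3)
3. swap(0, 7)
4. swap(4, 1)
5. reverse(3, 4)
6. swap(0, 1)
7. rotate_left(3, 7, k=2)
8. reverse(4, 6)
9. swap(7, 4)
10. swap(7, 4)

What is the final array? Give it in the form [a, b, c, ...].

Answer: [D, H, C, F, B, E, G, A]

Derivation:
After 1 (swap(4, 5)): [E, F, G, H, B, C, A, D]
After 2 (rotate_left(1, 7, k=3)): [E, B, C, A, D, F, G, H]
After 3 (swap(0, 7)): [H, B, C, A, D, F, G, E]
After 4 (swap(4, 1)): [H, D, C, A, B, F, G, E]
After 5 (reverse(3, 4)): [H, D, C, B, A, F, G, E]
After 6 (swap(0, 1)): [D, H, C, B, A, F, G, E]
After 7 (rotate_left(3, 7, k=2)): [D, H, C, F, G, E, B, A]
After 8 (reverse(4, 6)): [D, H, C, F, B, E, G, A]
After 9 (swap(7, 4)): [D, H, C, F, A, E, G, B]
After 10 (swap(7, 4)): [D, H, C, F, B, E, G, A]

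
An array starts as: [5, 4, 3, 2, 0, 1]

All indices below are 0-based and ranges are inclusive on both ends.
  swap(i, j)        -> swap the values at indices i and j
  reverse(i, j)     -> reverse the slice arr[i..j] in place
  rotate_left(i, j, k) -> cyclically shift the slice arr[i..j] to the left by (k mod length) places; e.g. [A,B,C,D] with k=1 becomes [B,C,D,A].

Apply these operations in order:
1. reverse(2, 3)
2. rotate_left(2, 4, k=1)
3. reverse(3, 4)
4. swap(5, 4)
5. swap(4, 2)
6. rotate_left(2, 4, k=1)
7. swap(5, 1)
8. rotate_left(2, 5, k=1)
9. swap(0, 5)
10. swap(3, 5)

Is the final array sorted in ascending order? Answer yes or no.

After 1 (reverse(2, 3)): [5, 4, 2, 3, 0, 1]
After 2 (rotate_left(2, 4, k=1)): [5, 4, 3, 0, 2, 1]
After 3 (reverse(3, 4)): [5, 4, 3, 2, 0, 1]
After 4 (swap(5, 4)): [5, 4, 3, 2, 1, 0]
After 5 (swap(4, 2)): [5, 4, 1, 2, 3, 0]
After 6 (rotate_left(2, 4, k=1)): [5, 4, 2, 3, 1, 0]
After 7 (swap(5, 1)): [5, 0, 2, 3, 1, 4]
After 8 (rotate_left(2, 5, k=1)): [5, 0, 3, 1, 4, 2]
After 9 (swap(0, 5)): [2, 0, 3, 1, 4, 5]
After 10 (swap(3, 5)): [2, 0, 3, 5, 4, 1]

Answer: no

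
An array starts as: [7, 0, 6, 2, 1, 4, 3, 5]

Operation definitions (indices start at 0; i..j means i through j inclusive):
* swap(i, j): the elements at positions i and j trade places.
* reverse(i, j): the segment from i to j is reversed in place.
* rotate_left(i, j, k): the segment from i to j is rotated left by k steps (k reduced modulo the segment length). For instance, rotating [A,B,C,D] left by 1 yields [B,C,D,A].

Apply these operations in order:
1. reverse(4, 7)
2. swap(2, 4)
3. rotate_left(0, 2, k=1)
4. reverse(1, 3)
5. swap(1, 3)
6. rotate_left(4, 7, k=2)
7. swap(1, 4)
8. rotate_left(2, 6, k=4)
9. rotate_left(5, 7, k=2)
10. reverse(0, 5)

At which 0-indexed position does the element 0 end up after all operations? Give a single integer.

After 1 (reverse(4, 7)): [7, 0, 6, 2, 5, 3, 4, 1]
After 2 (swap(2, 4)): [7, 0, 5, 2, 6, 3, 4, 1]
After 3 (rotate_left(0, 2, k=1)): [0, 5, 7, 2, 6, 3, 4, 1]
After 4 (reverse(1, 3)): [0, 2, 7, 5, 6, 3, 4, 1]
After 5 (swap(1, 3)): [0, 5, 7, 2, 6, 3, 4, 1]
After 6 (rotate_left(4, 7, k=2)): [0, 5, 7, 2, 4, 1, 6, 3]
After 7 (swap(1, 4)): [0, 4, 7, 2, 5, 1, 6, 3]
After 8 (rotate_left(2, 6, k=4)): [0, 4, 6, 7, 2, 5, 1, 3]
After 9 (rotate_left(5, 7, k=2)): [0, 4, 6, 7, 2, 3, 5, 1]
After 10 (reverse(0, 5)): [3, 2, 7, 6, 4, 0, 5, 1]

Answer: 5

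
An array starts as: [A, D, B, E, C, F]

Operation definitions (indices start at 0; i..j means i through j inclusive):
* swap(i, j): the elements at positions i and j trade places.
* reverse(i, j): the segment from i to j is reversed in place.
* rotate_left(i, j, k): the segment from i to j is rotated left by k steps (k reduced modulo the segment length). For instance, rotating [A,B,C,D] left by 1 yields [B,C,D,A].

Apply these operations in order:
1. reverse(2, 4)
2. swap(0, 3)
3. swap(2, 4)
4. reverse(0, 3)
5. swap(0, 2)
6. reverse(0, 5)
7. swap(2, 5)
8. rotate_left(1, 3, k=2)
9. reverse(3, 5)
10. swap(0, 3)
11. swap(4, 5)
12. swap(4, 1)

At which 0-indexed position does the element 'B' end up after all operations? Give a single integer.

Answer: 5

Derivation:
After 1 (reverse(2, 4)): [A, D, C, E, B, F]
After 2 (swap(0, 3)): [E, D, C, A, B, F]
After 3 (swap(2, 4)): [E, D, B, A, C, F]
After 4 (reverse(0, 3)): [A, B, D, E, C, F]
After 5 (swap(0, 2)): [D, B, A, E, C, F]
After 6 (reverse(0, 5)): [F, C, E, A, B, D]
After 7 (swap(2, 5)): [F, C, D, A, B, E]
After 8 (rotate_left(1, 3, k=2)): [F, A, C, D, B, E]
After 9 (reverse(3, 5)): [F, A, C, E, B, D]
After 10 (swap(0, 3)): [E, A, C, F, B, D]
After 11 (swap(4, 5)): [E, A, C, F, D, B]
After 12 (swap(4, 1)): [E, D, C, F, A, B]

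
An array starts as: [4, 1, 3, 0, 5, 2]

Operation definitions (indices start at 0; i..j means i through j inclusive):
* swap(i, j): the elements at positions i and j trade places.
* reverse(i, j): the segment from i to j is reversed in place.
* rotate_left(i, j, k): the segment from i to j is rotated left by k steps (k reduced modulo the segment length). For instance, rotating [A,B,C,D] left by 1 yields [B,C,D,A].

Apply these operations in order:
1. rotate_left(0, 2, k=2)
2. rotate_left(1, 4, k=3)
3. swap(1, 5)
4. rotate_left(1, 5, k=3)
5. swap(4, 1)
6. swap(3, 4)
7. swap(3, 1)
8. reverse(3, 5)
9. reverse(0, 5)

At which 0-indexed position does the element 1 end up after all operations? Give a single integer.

Answer: 2

Derivation:
After 1 (rotate_left(0, 2, k=2)): [3, 4, 1, 0, 5, 2]
After 2 (rotate_left(1, 4, k=3)): [3, 5, 4, 1, 0, 2]
After 3 (swap(1, 5)): [3, 2, 4, 1, 0, 5]
After 4 (rotate_left(1, 5, k=3)): [3, 0, 5, 2, 4, 1]
After 5 (swap(4, 1)): [3, 4, 5, 2, 0, 1]
After 6 (swap(3, 4)): [3, 4, 5, 0, 2, 1]
After 7 (swap(3, 1)): [3, 0, 5, 4, 2, 1]
After 8 (reverse(3, 5)): [3, 0, 5, 1, 2, 4]
After 9 (reverse(0, 5)): [4, 2, 1, 5, 0, 3]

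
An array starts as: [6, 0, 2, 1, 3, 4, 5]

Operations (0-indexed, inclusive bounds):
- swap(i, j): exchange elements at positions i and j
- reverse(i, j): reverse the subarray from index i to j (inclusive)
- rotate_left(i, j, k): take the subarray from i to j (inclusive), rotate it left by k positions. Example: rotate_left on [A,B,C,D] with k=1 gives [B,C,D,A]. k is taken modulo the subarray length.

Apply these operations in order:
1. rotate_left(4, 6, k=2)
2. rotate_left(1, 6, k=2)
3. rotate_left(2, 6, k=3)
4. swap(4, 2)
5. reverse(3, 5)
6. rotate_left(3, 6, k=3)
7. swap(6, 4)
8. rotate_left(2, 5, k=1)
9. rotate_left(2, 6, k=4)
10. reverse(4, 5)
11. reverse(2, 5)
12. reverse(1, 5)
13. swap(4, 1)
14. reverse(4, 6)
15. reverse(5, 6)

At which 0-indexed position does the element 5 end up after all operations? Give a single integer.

Answer: 4

Derivation:
After 1 (rotate_left(4, 6, k=2)): [6, 0, 2, 1, 5, 3, 4]
After 2 (rotate_left(1, 6, k=2)): [6, 1, 5, 3, 4, 0, 2]
After 3 (rotate_left(2, 6, k=3)): [6, 1, 0, 2, 5, 3, 4]
After 4 (swap(4, 2)): [6, 1, 5, 2, 0, 3, 4]
After 5 (reverse(3, 5)): [6, 1, 5, 3, 0, 2, 4]
After 6 (rotate_left(3, 6, k=3)): [6, 1, 5, 4, 3, 0, 2]
After 7 (swap(6, 4)): [6, 1, 5, 4, 2, 0, 3]
After 8 (rotate_left(2, 5, k=1)): [6, 1, 4, 2, 0, 5, 3]
After 9 (rotate_left(2, 6, k=4)): [6, 1, 3, 4, 2, 0, 5]
After 10 (reverse(4, 5)): [6, 1, 3, 4, 0, 2, 5]
After 11 (reverse(2, 5)): [6, 1, 2, 0, 4, 3, 5]
After 12 (reverse(1, 5)): [6, 3, 4, 0, 2, 1, 5]
After 13 (swap(4, 1)): [6, 2, 4, 0, 3, 1, 5]
After 14 (reverse(4, 6)): [6, 2, 4, 0, 5, 1, 3]
After 15 (reverse(5, 6)): [6, 2, 4, 0, 5, 3, 1]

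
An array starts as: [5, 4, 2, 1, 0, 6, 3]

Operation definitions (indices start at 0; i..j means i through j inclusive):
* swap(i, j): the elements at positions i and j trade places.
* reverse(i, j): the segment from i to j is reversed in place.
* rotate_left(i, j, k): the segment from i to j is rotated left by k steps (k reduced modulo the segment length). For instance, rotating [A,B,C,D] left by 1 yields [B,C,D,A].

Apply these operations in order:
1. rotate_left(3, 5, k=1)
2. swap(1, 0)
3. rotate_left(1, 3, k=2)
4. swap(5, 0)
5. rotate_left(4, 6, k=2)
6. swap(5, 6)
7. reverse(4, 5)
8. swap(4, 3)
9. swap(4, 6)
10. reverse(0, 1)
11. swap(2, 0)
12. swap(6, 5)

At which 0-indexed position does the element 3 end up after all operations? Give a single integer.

Answer: 6

Derivation:
After 1 (rotate_left(3, 5, k=1)): [5, 4, 2, 0, 6, 1, 3]
After 2 (swap(1, 0)): [4, 5, 2, 0, 6, 1, 3]
After 3 (rotate_left(1, 3, k=2)): [4, 0, 5, 2, 6, 1, 3]
After 4 (swap(5, 0)): [1, 0, 5, 2, 6, 4, 3]
After 5 (rotate_left(4, 6, k=2)): [1, 0, 5, 2, 3, 6, 4]
After 6 (swap(5, 6)): [1, 0, 5, 2, 3, 4, 6]
After 7 (reverse(4, 5)): [1, 0, 5, 2, 4, 3, 6]
After 8 (swap(4, 3)): [1, 0, 5, 4, 2, 3, 6]
After 9 (swap(4, 6)): [1, 0, 5, 4, 6, 3, 2]
After 10 (reverse(0, 1)): [0, 1, 5, 4, 6, 3, 2]
After 11 (swap(2, 0)): [5, 1, 0, 4, 6, 3, 2]
After 12 (swap(6, 5)): [5, 1, 0, 4, 6, 2, 3]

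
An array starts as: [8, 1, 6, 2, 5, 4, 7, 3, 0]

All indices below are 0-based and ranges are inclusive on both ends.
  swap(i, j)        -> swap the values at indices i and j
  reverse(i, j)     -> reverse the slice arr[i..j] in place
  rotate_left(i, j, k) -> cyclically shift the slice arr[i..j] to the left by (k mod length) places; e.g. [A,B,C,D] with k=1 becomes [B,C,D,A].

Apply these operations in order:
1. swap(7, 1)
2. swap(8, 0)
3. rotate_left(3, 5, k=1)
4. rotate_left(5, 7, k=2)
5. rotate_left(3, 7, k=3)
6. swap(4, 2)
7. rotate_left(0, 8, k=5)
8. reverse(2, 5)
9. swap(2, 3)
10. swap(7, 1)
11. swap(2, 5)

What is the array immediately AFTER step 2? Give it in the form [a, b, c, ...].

After 1 (swap(7, 1)): [8, 3, 6, 2, 5, 4, 7, 1, 0]
After 2 (swap(8, 0)): [0, 3, 6, 2, 5, 4, 7, 1, 8]

Answer: [0, 3, 6, 2, 5, 4, 7, 1, 8]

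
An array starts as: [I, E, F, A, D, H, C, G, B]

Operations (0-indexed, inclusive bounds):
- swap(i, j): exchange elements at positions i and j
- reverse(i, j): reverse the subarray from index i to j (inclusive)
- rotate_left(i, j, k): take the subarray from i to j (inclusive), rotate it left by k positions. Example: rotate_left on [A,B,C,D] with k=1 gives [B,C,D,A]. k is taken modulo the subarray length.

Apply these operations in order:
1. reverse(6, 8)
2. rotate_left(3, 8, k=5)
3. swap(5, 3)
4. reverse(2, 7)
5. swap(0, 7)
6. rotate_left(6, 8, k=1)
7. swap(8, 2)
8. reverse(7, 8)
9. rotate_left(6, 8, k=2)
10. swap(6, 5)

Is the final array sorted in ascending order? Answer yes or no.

After 1 (reverse(6, 8)): [I, E, F, A, D, H, B, G, C]
After 2 (rotate_left(3, 8, k=5)): [I, E, F, C, A, D, H, B, G]
After 3 (swap(5, 3)): [I, E, F, D, A, C, H, B, G]
After 4 (reverse(2, 7)): [I, E, B, H, C, A, D, F, G]
After 5 (swap(0, 7)): [F, E, B, H, C, A, D, I, G]
After 6 (rotate_left(6, 8, k=1)): [F, E, B, H, C, A, I, G, D]
After 7 (swap(8, 2)): [F, E, D, H, C, A, I, G, B]
After 8 (reverse(7, 8)): [F, E, D, H, C, A, I, B, G]
After 9 (rotate_left(6, 8, k=2)): [F, E, D, H, C, A, G, I, B]
After 10 (swap(6, 5)): [F, E, D, H, C, G, A, I, B]

Answer: no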